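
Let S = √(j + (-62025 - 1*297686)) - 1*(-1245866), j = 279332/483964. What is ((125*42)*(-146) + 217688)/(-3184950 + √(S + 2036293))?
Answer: 66401312692/(385350285450 - √120991*√(397111699569 + 2*I*√1316434220103522)) ≈ 0.17241 + 8.9656e-9*I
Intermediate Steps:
j = 69833/120991 (j = 279332*(1/483964) = 69833/120991 ≈ 0.57718)
S = 1245866 + 2*I*√1316434220103522/120991 (S = √(69833/120991 + (-62025 - 1*297686)) - 1*(-1245866) = √(69833/120991 + (-62025 - 297686)) + 1245866 = √(69833/120991 - 359711) + 1245866 = √(-43521723768/120991) + 1245866 = 2*I*√1316434220103522/120991 + 1245866 = 1245866 + 2*I*√1316434220103522/120991 ≈ 1.2459e+6 + 599.76*I)
((125*42)*(-146) + 217688)/(-3184950 + √(S + 2036293)) = ((125*42)*(-146) + 217688)/(-3184950 + √((1245866 + 2*I*√1316434220103522/120991) + 2036293)) = (5250*(-146) + 217688)/(-3184950 + √(3282159 + 2*I*√1316434220103522/120991)) = (-766500 + 217688)/(-3184950 + √(3282159 + 2*I*√1316434220103522/120991)) = -548812/(-3184950 + √(3282159 + 2*I*√1316434220103522/120991))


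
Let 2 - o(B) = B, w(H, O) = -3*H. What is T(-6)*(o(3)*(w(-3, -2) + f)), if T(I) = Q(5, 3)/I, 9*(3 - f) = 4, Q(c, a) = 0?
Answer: 0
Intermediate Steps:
o(B) = 2 - B
f = 23/9 (f = 3 - 1/9*4 = 3 - 4/9 = 23/9 ≈ 2.5556)
T(I) = 0 (T(I) = 0/I = 0)
T(-6)*(o(3)*(w(-3, -2) + f)) = 0*((2 - 1*3)*(-3*(-3) + 23/9)) = 0*((2 - 3)*(9 + 23/9)) = 0*(-1*104/9) = 0*(-104/9) = 0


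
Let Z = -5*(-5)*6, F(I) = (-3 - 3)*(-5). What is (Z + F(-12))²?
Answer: 32400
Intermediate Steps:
F(I) = 30 (F(I) = -6*(-5) = 30)
Z = 150 (Z = 25*6 = 150)
(Z + F(-12))² = (150 + 30)² = 180² = 32400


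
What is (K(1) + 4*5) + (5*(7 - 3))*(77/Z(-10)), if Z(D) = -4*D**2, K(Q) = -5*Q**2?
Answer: 223/20 ≈ 11.150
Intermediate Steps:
(K(1) + 4*5) + (5*(7 - 3))*(77/Z(-10)) = (-5*1**2 + 4*5) + (5*(7 - 3))*(77/((-4*(-10)**2))) = (-5*1 + 20) + (5*4)*(77/((-4*100))) = (-5 + 20) + 20*(77/(-400)) = 15 + 20*(77*(-1/400)) = 15 + 20*(-77/400) = 15 - 77/20 = 223/20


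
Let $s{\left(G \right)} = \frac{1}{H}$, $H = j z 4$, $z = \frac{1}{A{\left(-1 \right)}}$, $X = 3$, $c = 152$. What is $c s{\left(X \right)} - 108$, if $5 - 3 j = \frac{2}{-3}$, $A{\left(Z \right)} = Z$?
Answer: $- \frac{2178}{17} \approx -128.12$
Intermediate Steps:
$z = -1$ ($z = \frac{1}{-1} = -1$)
$j = \frac{17}{9}$ ($j = \frac{5}{3} - \frac{2 \frac{1}{-3}}{3} = \frac{5}{3} - \frac{2 \left(- \frac{1}{3}\right)}{3} = \frac{5}{3} - - \frac{2}{9} = \frac{5}{3} + \frac{2}{9} = \frac{17}{9} \approx 1.8889$)
$H = - \frac{68}{9}$ ($H = \frac{17}{9} \left(-1\right) 4 = \left(- \frac{17}{9}\right) 4 = - \frac{68}{9} \approx -7.5556$)
$s{\left(G \right)} = - \frac{9}{68}$ ($s{\left(G \right)} = \frac{1}{- \frac{68}{9}} = - \frac{9}{68}$)
$c s{\left(X \right)} - 108 = 152 \left(- \frac{9}{68}\right) - 108 = - \frac{342}{17} - 108 = - \frac{2178}{17}$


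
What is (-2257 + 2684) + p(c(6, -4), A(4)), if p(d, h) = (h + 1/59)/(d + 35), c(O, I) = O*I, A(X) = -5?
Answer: 276829/649 ≈ 426.55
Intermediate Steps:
c(O, I) = I*O
p(d, h) = (1/59 + h)/(35 + d) (p(d, h) = (h + 1/59)/(35 + d) = (1/59 + h)/(35 + d))
(-2257 + 2684) + p(c(6, -4), A(4)) = (-2257 + 2684) + (1/59 - 5)/(35 - 4*6) = 427 - 294/59/(35 - 24) = 427 - 294/59/11 = 427 + (1/11)*(-294/59) = 427 - 294/649 = 276829/649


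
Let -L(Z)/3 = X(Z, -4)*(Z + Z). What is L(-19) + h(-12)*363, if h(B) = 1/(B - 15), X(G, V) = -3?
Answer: -3199/9 ≈ -355.44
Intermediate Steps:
h(B) = 1/(-15 + B)
L(Z) = 18*Z (L(Z) = -(-9)*(Z + Z) = -(-9)*2*Z = -(-18)*Z = 18*Z)
L(-19) + h(-12)*363 = 18*(-19) + 363/(-15 - 12) = -342 + 363/(-27) = -342 - 1/27*363 = -342 - 121/9 = -3199/9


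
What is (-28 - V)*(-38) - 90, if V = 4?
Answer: 1126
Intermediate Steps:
(-28 - V)*(-38) - 90 = (-28 - 1*4)*(-38) - 90 = (-28 - 4)*(-38) - 90 = -32*(-38) - 90 = 1216 - 90 = 1126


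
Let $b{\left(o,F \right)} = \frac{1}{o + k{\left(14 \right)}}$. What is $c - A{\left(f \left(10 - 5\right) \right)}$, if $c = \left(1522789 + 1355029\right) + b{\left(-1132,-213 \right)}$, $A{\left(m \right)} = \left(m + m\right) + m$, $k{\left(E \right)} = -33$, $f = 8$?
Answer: $\frac{3352518169}{1165} \approx 2.8777 \cdot 10^{6}$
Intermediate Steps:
$A{\left(m \right)} = 3 m$ ($A{\left(m \right)} = 2 m + m = 3 m$)
$b{\left(o,F \right)} = \frac{1}{-33 + o}$ ($b{\left(o,F \right)} = \frac{1}{o - 33} = \frac{1}{-33 + o}$)
$c = \frac{3352657969}{1165}$ ($c = \left(1522789 + 1355029\right) + \frac{1}{-33 - 1132} = 2877818 + \frac{1}{-1165} = 2877818 - \frac{1}{1165} = \frac{3352657969}{1165} \approx 2.8778 \cdot 10^{6}$)
$c - A{\left(f \left(10 - 5\right) \right)} = \frac{3352657969}{1165} - 3 \cdot 8 \left(10 - 5\right) = \frac{3352657969}{1165} - 3 \cdot 8 \cdot 5 = \frac{3352657969}{1165} - 3 \cdot 40 = \frac{3352657969}{1165} - 120 = \frac{3352518169}{1165}$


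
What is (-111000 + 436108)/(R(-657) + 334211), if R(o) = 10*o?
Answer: 19124/19273 ≈ 0.99227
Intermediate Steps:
(-111000 + 436108)/(R(-657) + 334211) = (-111000 + 436108)/(10*(-657) + 334211) = 325108/(-6570 + 334211) = 325108/327641 = 325108*(1/327641) = 19124/19273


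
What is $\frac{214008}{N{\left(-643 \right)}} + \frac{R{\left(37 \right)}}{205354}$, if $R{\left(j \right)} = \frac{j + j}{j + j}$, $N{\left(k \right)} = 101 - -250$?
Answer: $\frac{14649133061}{24026418} \approx 609.71$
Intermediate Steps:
$N{\left(k \right)} = 351$ ($N{\left(k \right)} = 101 + 250 = 351$)
$R{\left(j \right)} = 1$ ($R{\left(j \right)} = \frac{2 j}{2 j} = 2 j \frac{1}{2 j} = 1$)
$\frac{214008}{N{\left(-643 \right)}} + \frac{R{\left(37 \right)}}{205354} = \frac{214008}{351} + 1 \cdot \frac{1}{205354} = 214008 \cdot \frac{1}{351} + 1 \cdot \frac{1}{205354} = \frac{71336}{117} + \frac{1}{205354} = \frac{14649133061}{24026418}$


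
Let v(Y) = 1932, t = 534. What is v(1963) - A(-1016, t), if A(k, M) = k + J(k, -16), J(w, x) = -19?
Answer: 2967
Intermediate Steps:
A(k, M) = -19 + k (A(k, M) = k - 19 = -19 + k)
v(1963) - A(-1016, t) = 1932 - (-19 - 1016) = 1932 - 1*(-1035) = 1932 + 1035 = 2967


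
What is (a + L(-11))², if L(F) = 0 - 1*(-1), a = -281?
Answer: 78400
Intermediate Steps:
L(F) = 1 (L(F) = 0 + 1 = 1)
(a + L(-11))² = (-281 + 1)² = (-280)² = 78400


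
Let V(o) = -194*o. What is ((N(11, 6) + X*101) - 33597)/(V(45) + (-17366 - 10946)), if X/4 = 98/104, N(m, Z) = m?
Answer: 431669/481546 ≈ 0.89642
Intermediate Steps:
X = 49/13 (X = 4*(98/104) = 4*(98*(1/104)) = 4*(49/52) = 49/13 ≈ 3.7692)
((N(11, 6) + X*101) - 33597)/(V(45) + (-17366 - 10946)) = ((11 + (49/13)*101) - 33597)/(-194*45 + (-17366 - 10946)) = ((11 + 4949/13) - 33597)/(-8730 - 28312) = (5092/13 - 33597)/(-37042) = -431669/13*(-1/37042) = 431669/481546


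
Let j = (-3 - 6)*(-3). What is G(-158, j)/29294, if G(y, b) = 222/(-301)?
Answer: -111/4408747 ≈ -2.5177e-5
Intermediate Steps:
j = 27 (j = -9*(-3) = 27)
G(y, b) = -222/301 (G(y, b) = 222*(-1/301) = -222/301)
G(-158, j)/29294 = -222/301/29294 = -222/301*1/29294 = -111/4408747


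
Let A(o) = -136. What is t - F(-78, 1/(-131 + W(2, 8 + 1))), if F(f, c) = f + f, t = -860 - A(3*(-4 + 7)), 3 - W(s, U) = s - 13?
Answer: -568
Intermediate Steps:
W(s, U) = 16 - s (W(s, U) = 3 - (s - 13) = 3 - (-13 + s) = 3 + (13 - s) = 16 - s)
t = -724 (t = -860 - 1*(-136) = -860 + 136 = -724)
F(f, c) = 2*f
t - F(-78, 1/(-131 + W(2, 8 + 1))) = -724 - 2*(-78) = -724 - 1*(-156) = -724 + 156 = -568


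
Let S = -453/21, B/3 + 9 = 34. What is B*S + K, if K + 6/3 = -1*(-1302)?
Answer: -2225/7 ≈ -317.86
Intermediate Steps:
B = 75 (B = -27 + 3*34 = -27 + 102 = 75)
S = -151/7 (S = -453*1/21 = -151/7 ≈ -21.571)
K = 1300 (K = -2 - 1*(-1302) = -2 + 1302 = 1300)
B*S + K = 75*(-151/7) + 1300 = -11325/7 + 1300 = -2225/7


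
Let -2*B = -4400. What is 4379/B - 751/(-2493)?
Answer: 12569047/5484600 ≈ 2.2917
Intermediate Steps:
B = 2200 (B = -1/2*(-4400) = 2200)
4379/B - 751/(-2493) = 4379/2200 - 751/(-2493) = 4379*(1/2200) - 751*(-1/2493) = 4379/2200 + 751/2493 = 12569047/5484600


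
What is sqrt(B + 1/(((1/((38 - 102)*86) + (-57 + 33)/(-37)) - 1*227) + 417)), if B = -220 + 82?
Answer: I*sqrt(208012537694668666)/38825179 ≈ 11.747*I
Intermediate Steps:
B = -138
sqrt(B + 1/(((1/((38 - 102)*86) + (-57 + 33)/(-37)) - 1*227) + 417)) = sqrt(-138 + 1/(((1/((38 - 102)*86) + (-57 + 33)/(-37)) - 1*227) + 417)) = sqrt(-138 + 1/((((1/86)/(-64) - 24*(-1/37)) - 227) + 417)) = sqrt(-138 + 1/(((-1/64*1/86 + 24/37) - 227) + 417)) = sqrt(-138 + 1/(((-1/5504 + 24/37) - 227) + 417)) = sqrt(-138 + 1/((132059/203648 - 227) + 417)) = sqrt(-138 + 1/(-46096037/203648 + 417)) = sqrt(-138 + 1/(38825179/203648)) = sqrt(-138 + 203648/38825179) = sqrt(-5357671054/38825179) = I*sqrt(208012537694668666)/38825179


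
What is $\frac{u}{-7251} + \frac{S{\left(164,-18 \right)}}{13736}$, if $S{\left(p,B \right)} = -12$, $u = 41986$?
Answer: $- \frac{144201677}{24899934} \approx -5.7912$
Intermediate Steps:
$\frac{u}{-7251} + \frac{S{\left(164,-18 \right)}}{13736} = \frac{41986}{-7251} - \frac{12}{13736} = 41986 \left(- \frac{1}{7251}\right) - \frac{3}{3434} = - \frac{41986}{7251} - \frac{3}{3434} = - \frac{144201677}{24899934}$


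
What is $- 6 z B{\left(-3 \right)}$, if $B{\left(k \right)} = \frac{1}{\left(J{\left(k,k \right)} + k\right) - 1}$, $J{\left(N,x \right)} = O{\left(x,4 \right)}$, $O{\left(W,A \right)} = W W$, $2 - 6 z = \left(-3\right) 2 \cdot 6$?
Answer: $- \frac{38}{5} \approx -7.6$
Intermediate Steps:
$z = \frac{19}{3}$ ($z = \frac{1}{3} - \frac{\left(-3\right) 2 \cdot 6}{6} = \frac{1}{3} - \frac{\left(-6\right) 6}{6} = \frac{1}{3} - -6 = \frac{1}{3} + 6 = \frac{19}{3} \approx 6.3333$)
$O{\left(W,A \right)} = W^{2}$
$J{\left(N,x \right)} = x^{2}$
$B{\left(k \right)} = \frac{1}{-1 + k + k^{2}}$ ($B{\left(k \right)} = \frac{1}{\left(k^{2} + k\right) - 1} = \frac{1}{\left(k + k^{2}\right) - 1} = \frac{1}{-1 + k + k^{2}}$)
$- 6 z B{\left(-3 \right)} = \frac{\left(-6\right) \frac{19}{3}}{-1 - 3 + \left(-3\right)^{2}} = - \frac{38}{-1 - 3 + 9} = - \frac{38}{5}$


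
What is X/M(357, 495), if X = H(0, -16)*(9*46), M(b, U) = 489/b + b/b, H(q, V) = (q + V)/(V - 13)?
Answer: 131376/1363 ≈ 96.387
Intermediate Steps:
H(q, V) = (V + q)/(-13 + V)
M(b, U) = 1 + 489/b (M(b, U) = 489/b + 1 = 1 + 489/b)
X = 6624/29 (X = ((-16 + 0)/(-13 - 16))*(9*46) = (-16/(-29))*414 = -1/29*(-16)*414 = (16/29)*414 = 6624/29 ≈ 228.41)
X/M(357, 495) = 6624/(29*(((489 + 357)/357))) = 6624/(29*(((1/357)*846))) = 6624/(29*(282/119)) = (6624/29)*(119/282) = 131376/1363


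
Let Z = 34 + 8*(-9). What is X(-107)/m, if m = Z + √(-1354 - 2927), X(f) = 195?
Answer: -1482/1145 - 39*I*√4281/1145 ≈ -1.2943 - 2.2286*I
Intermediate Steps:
Z = -38 (Z = 34 - 72 = -38)
m = -38 + I*√4281 (m = -38 + √(-1354 - 2927) = -38 + √(-4281) = -38 + I*√4281 ≈ -38.0 + 65.429*I)
X(-107)/m = 195/(-38 + I*√4281)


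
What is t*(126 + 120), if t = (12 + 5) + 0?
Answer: 4182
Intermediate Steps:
t = 17 (t = 17 + 0 = 17)
t*(126 + 120) = 17*(126 + 120) = 17*246 = 4182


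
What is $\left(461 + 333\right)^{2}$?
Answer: $630436$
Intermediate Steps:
$\left(461 + 333\right)^{2} = 794^{2} = 630436$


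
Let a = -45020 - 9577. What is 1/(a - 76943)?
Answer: -1/131540 ≈ -7.6022e-6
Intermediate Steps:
a = -54597
1/(a - 76943) = 1/(-54597 - 76943) = 1/(-131540) = -1/131540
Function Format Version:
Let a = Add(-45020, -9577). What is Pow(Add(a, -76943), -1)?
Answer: Rational(-1, 131540) ≈ -7.6022e-6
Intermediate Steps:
a = -54597
Pow(Add(a, -76943), -1) = Pow(Add(-54597, -76943), -1) = Pow(-131540, -1) = Rational(-1, 131540)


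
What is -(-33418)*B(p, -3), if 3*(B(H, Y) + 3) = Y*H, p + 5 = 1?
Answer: 33418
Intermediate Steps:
p = -4 (p = -5 + 1 = -4)
B(H, Y) = -3 + H*Y/3 (B(H, Y) = -3 + (Y*H)/3 = -3 + (H*Y)/3 = -3 + H*Y/3)
-(-33418)*B(p, -3) = -(-33418)*(-3 + (⅓)*(-4)*(-3)) = -(-33418)*(-3 + 4) = -(-33418) = -539*(-62) = 33418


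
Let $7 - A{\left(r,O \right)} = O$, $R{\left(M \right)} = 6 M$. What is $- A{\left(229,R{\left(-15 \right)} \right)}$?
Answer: $-97$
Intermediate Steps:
$A{\left(r,O \right)} = 7 - O$
$- A{\left(229,R{\left(-15 \right)} \right)} = - (7 - 6 \left(-15\right)) = - (7 - -90) = - (7 + 90) = \left(-1\right) 97 = -97$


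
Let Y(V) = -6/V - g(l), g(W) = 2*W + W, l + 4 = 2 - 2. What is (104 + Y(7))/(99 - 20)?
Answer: 806/553 ≈ 1.4575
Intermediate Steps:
l = -4 (l = -4 + (2 - 2) = -4 + 0 = -4)
g(W) = 3*W
Y(V) = 12 - 6/V (Y(V) = -6/V - 3*(-4) = -6/V - 1*(-12) = -6/V + 12 = 12 - 6/V)
(104 + Y(7))/(99 - 20) = (104 + (12 - 6/7))/(99 - 20) = (104 + (12 - 6*⅐))/79 = (104 + (12 - 6/7))*(1/79) = (104 + 78/7)*(1/79) = (806/7)*(1/79) = 806/553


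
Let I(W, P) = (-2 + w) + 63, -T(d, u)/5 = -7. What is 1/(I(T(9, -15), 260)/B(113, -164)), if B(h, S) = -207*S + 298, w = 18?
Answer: 34246/79 ≈ 433.49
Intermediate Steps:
B(h, S) = 298 - 207*S
T(d, u) = 35 (T(d, u) = -5*(-7) = 35)
I(W, P) = 79 (I(W, P) = (-2 + 18) + 63 = 16 + 63 = 79)
1/(I(T(9, -15), 260)/B(113, -164)) = 1/(79/(298 - 207*(-164))) = 1/(79/(298 + 33948)) = 1/(79/34246) = 34246/79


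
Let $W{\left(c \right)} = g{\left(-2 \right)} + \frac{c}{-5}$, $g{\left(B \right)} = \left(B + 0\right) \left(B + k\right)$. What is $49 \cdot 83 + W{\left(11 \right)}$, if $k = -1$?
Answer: $\frac{20354}{5} \approx 4070.8$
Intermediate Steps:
$g{\left(B \right)} = B \left(-1 + B\right)$ ($g{\left(B \right)} = \left(B + 0\right) \left(B - 1\right) = B \left(-1 + B\right)$)
$W{\left(c \right)} = 6 - \frac{c}{5}$ ($W{\left(c \right)} = - 2 \left(-1 - 2\right) + \frac{c}{-5} = \left(-2\right) \left(-3\right) + c \left(- \frac{1}{5}\right) = 6 - \frac{c}{5}$)
$49 \cdot 83 + W{\left(11 \right)} = 49 \cdot 83 + \left(6 - \frac{11}{5}\right) = 4067 + \left(6 - \frac{11}{5}\right) = 4067 + \frac{19}{5} = \frac{20354}{5}$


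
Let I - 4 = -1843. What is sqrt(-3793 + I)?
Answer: 16*I*sqrt(22) ≈ 75.047*I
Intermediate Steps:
I = -1839 (I = 4 - 1843 = -1839)
sqrt(-3793 + I) = sqrt(-3793 - 1839) = sqrt(-5632) = 16*I*sqrt(22)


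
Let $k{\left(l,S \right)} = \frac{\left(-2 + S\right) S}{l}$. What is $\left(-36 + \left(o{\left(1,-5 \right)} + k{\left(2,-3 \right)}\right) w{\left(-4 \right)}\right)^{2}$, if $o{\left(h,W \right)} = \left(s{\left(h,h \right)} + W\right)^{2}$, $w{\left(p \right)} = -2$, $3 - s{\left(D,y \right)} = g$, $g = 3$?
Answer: $10201$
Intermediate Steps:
$s{\left(D,y \right)} = 0$ ($s{\left(D,y \right)} = 3 - 3 = 0$)
$k{\left(l,S \right)} = \frac{S \left(-2 + S\right)}{l}$
$o{\left(h,W \right)} = W^{2}$ ($o{\left(h,W \right)} = \left(0 + W\right)^{2} = W^{2}$)
$\left(-36 + \left(o{\left(1,-5 \right)} + k{\left(2,-3 \right)}\right) w{\left(-4 \right)}\right)^{2} = \left(-36 + \left(\left(-5\right)^{2} - \frac{3 \left(-2 - 3\right)}{2}\right) \left(-2\right)\right)^{2} = \left(-36 + \left(25 - \frac{3}{2} \left(-5\right)\right) \left(-2\right)\right)^{2} = \left(-36 + \left(25 + \frac{15}{2}\right) \left(-2\right)\right)^{2} = \left(-36 + \frac{65}{2} \left(-2\right)\right)^{2} = \left(-36 - 65\right)^{2} = \left(-101\right)^{2} = 10201$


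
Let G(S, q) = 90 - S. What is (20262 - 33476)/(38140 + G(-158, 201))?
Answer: -6607/19194 ≈ -0.34422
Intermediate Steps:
(20262 - 33476)/(38140 + G(-158, 201)) = (20262 - 33476)/(38140 + (90 - 1*(-158))) = -13214/(38140 + (90 + 158)) = -13214/(38140 + 248) = -13214/38388 = -13214*1/38388 = -6607/19194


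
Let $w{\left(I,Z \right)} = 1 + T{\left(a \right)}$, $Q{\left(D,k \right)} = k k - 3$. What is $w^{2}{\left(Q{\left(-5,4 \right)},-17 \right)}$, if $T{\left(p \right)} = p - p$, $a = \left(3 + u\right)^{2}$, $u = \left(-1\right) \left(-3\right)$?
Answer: $1$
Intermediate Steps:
$u = 3$
$a = 36$ ($a = \left(3 + 3\right)^{2} = 6^{2} = 36$)
$Q{\left(D,k \right)} = -3 + k^{2}$ ($Q{\left(D,k \right)} = k^{2} - 3 = -3 + k^{2}$)
$T{\left(p \right)} = 0$
$w{\left(I,Z \right)} = 1$ ($w{\left(I,Z \right)} = 1 + 0 = 1$)
$w^{2}{\left(Q{\left(-5,4 \right)},-17 \right)} = 1^{2} = 1$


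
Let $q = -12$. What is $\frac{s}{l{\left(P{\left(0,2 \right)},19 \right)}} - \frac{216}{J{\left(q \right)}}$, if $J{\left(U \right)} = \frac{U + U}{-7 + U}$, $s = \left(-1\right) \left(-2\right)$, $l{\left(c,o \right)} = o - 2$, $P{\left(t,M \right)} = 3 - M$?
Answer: $- \frac{2905}{17} \approx -170.88$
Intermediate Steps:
$l{\left(c,o \right)} = -2 + o$
$s = 2$
$J{\left(U \right)} = \frac{2 U}{-7 + U}$
$\frac{s}{l{\left(P{\left(0,2 \right)},19 \right)}} - \frac{216}{J{\left(q \right)}} = \frac{2}{-2 + 19} - \frac{216}{2 \left(-12\right) \frac{1}{-7 - 12}} = \frac{2}{17} - \frac{216}{2 \left(-12\right) \frac{1}{-19}} = 2 \cdot \frac{1}{17} - \frac{216}{2 \left(-12\right) \left(- \frac{1}{19}\right)} = \frac{2}{17} - \frac{216}{\frac{24}{19}} = \frac{2}{17} - 171 = - \frac{2905}{17}$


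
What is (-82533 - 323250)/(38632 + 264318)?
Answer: -405783/302950 ≈ -1.3394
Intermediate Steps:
(-82533 - 323250)/(38632 + 264318) = -405783/302950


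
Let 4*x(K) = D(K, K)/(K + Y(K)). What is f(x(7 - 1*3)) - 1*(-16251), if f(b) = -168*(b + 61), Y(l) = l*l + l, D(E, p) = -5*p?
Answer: 6038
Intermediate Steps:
Y(l) = l + l² (Y(l) = l² + l = l + l²)
x(K) = -5*K/(4*(K + K*(1 + K))) (x(K) = ((-5*K)/(K + K*(1 + K)))/4 = (-5*K/(K + K*(1 + K)))/4 = -5*K/(4*(K + K*(1 + K))))
f(b) = -10248 - 168*b (f(b) = -168*(61 + b) = -10248 - 168*b)
f(x(7 - 1*3)) - 1*(-16251) = (-10248 - (-840)/(8 + 4*(7 - 1*3))) - 1*(-16251) = (-10248 - (-840)/(8 + 4*(7 - 3))) + 16251 = (-10248 - (-840)/(8 + 4*4)) + 16251 = (-10248 - (-840)/(8 + 16)) + 16251 = (-10248 - (-840)/24) + 16251 = (-10248 - 168*(-5/24)) + 16251 = (-10248 + 35) + 16251 = -10213 + 16251 = 6038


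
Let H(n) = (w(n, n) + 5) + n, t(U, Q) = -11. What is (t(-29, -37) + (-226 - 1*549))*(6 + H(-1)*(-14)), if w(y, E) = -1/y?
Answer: 50304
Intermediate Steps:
H(n) = 5 + n - 1/n (H(n) = (-1/n + 5) + n = (5 - 1/n) + n = 5 + n - 1/n)
(t(-29, -37) + (-226 - 1*549))*(6 + H(-1)*(-14)) = (-11 + (-226 - 1*549))*(6 + (5 - 1 - 1/(-1))*(-14)) = (-11 + (-226 - 549))*(6 + (5 - 1 - 1*(-1))*(-14)) = (-11 - 775)*(6 + (5 - 1 + 1)*(-14)) = -786*(6 + 5*(-14)) = -786*(6 - 70) = -786*(-64) = 50304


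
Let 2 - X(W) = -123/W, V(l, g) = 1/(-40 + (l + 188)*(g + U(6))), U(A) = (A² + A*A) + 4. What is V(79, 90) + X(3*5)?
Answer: 2258387/221410 ≈ 10.200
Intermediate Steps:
U(A) = 4 + 2*A² (U(A) = (A² + A²) + 4 = 2*A² + 4 = 4 + 2*A²)
V(l, g) = 1/(-40 + (76 + g)*(188 + l)) (V(l, g) = 1/(-40 + (l + 188)*(g + (4 + 2*6²))) = 1/(-40 + (188 + l)*(g + (4 + 2*36))) = 1/(-40 + (188 + l)*(g + (4 + 72))) = 1/(-40 + (188 + l)*(g + 76)) = 1/(-40 + (188 + l)*(76 + g)) = 1/(-40 + (76 + g)*(188 + l)))
X(W) = 2 + 123/W (X(W) = 2 - (-123)/W = 2 + 123/W)
V(79, 90) + X(3*5) = 1/(14248 + 76*79 + 188*90 + 90*79) + (2 + 123/((3*5))) = 1/(14248 + 6004 + 16920 + 7110) + (2 + 123/15) = 1/44282 + (2 + 123*(1/15)) = 1/44282 + (2 + 41/5) = 1/44282 + 51/5 = 2258387/221410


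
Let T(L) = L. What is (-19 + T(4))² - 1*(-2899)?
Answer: 3124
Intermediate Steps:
(-19 + T(4))² - 1*(-2899) = (-19 + 4)² - 1*(-2899) = (-15)² + 2899 = 225 + 2899 = 3124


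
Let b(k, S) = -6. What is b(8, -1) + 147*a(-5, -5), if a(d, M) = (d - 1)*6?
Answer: -5298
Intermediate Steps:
a(d, M) = -6 + 6*d (a(d, M) = (-1 + d)*6 = -6 + 6*d)
b(8, -1) + 147*a(-5, -5) = -6 + 147*(-6 + 6*(-5)) = -6 + 147*(-6 - 30) = -6 + 147*(-36) = -6 - 5292 = -5298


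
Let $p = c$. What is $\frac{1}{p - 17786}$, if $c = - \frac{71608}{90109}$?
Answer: $- \frac{90109}{1602750282} \approx -5.6221 \cdot 10^{-5}$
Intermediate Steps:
$c = - \frac{71608}{90109}$ ($c = \left(-71608\right) \frac{1}{90109} = - \frac{71608}{90109} \approx -0.79468$)
$p = - \frac{71608}{90109} \approx -0.79468$
$\frac{1}{p - 17786} = \frac{1}{- \frac{71608}{90109} - 17786} = \frac{1}{- \frac{1602750282}{90109}} = - \frac{90109}{1602750282}$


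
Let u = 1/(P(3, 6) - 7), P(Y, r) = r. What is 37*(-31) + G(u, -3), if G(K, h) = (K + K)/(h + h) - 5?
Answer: -3455/3 ≈ -1151.7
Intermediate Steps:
u = -1 (u = 1/(6 - 7) = 1/(-1) = -1)
G(K, h) = -5 + K/h (G(K, h) = (2*K)/((2*h)) - 5 = (2*K)*(1/(2*h)) - 5 = K/h - 5 = -5 + K/h)
37*(-31) + G(u, -3) = 37*(-31) + (-5 - 1/(-3)) = -1147 + (-5 - 1*(-⅓)) = -1147 + (-5 + ⅓) = -1147 - 14/3 = -3455/3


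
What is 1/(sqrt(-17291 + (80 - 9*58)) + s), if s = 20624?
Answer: 20624/425367109 - I*sqrt(17733)/425367109 ≈ 4.8485e-5 - 3.1306e-7*I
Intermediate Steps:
1/(sqrt(-17291 + (80 - 9*58)) + s) = 1/(sqrt(-17291 + (80 - 9*58)) + 20624) = 1/(sqrt(-17291 + (80 - 522)) + 20624) = 1/(sqrt(-17291 - 442) + 20624) = 1/(sqrt(-17733) + 20624) = 1/(I*sqrt(17733) + 20624) = 1/(20624 + I*sqrt(17733))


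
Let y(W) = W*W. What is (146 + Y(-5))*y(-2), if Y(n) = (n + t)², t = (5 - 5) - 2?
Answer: 780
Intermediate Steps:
t = -2 (t = 0 - 2 = -2)
Y(n) = (-2 + n)² (Y(n) = (n - 2)² = (-2 + n)²)
y(W) = W²
(146 + Y(-5))*y(-2) = (146 + (-2 - 5)²)*(-2)² = (146 + (-7)²)*4 = (146 + 49)*4 = 195*4 = 780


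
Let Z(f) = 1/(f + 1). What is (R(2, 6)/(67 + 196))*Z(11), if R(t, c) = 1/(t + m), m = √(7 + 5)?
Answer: -1/12624 + √3/12624 ≈ 5.7989e-5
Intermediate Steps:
m = 2*√3 (m = √12 = 2*√3 ≈ 3.4641)
Z(f) = 1/(1 + f)
R(t, c) = 1/(t + 2*√3)
(R(2, 6)/(67 + 196))*Z(11) = (1/((67 + 196)*(2 + 2*√3)))/(1 + 11) = (1/(263*(2 + 2*√3)))/12 = (1/(263*(2 + 2*√3)))*(1/12) = 1/(3156*(2 + 2*√3))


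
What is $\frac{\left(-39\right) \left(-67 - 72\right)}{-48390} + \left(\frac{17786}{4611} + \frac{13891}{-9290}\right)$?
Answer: $\frac{77731854937}{34547387235} \approx 2.25$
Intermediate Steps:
$\frac{\left(-39\right) \left(-67 - 72\right)}{-48390} + \left(\frac{17786}{4611} + \frac{13891}{-9290}\right) = \left(-39\right) \left(-139\right) \left(- \frac{1}{48390}\right) + \left(17786 \cdot \frac{1}{4611} + 13891 \left(- \frac{1}{9290}\right)\right) = 5421 \left(- \frac{1}{48390}\right) + \left(\frac{17786}{4611} - \frac{13891}{9290}\right) = - \frac{1807}{16130} + \frac{101180539}{42836190} = \frac{77731854937}{34547387235}$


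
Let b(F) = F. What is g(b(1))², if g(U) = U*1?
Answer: 1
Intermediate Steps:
g(U) = U
g(b(1))² = 1² = 1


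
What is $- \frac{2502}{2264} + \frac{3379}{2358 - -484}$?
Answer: $\frac{134843}{1608572} \approx 0.083828$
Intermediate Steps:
$- \frac{2502}{2264} + \frac{3379}{2358 - -484} = \left(-2502\right) \frac{1}{2264} + \frac{3379}{2358 + 484} = - \frac{1251}{1132} + \frac{3379}{2842} = \frac{134843}{1608572}$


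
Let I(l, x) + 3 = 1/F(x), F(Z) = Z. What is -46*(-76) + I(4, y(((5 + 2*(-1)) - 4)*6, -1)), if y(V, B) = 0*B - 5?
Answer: 17464/5 ≈ 3492.8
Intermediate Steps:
y(V, B) = -5 (y(V, B) = 0 - 5 = -5)
I(l, x) = -3 + 1/x
-46*(-76) + I(4, y(((5 + 2*(-1)) - 4)*6, -1)) = -46*(-76) + (-3 + 1/(-5)) = 3496 + (-3 - 1/5) = 3496 - 16/5 = 17464/5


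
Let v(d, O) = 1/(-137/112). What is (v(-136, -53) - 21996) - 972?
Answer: -3146728/137 ≈ -22969.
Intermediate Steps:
v(d, O) = -112/137 (v(d, O) = 1/(-137*1/112) = 1/(-137/112) = -112/137)
(v(-136, -53) - 21996) - 972 = (-112/137 - 21996) - 972 = -3013564/137 - 972 = -3146728/137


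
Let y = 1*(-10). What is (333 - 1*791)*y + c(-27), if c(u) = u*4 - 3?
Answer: 4469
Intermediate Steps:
c(u) = -3 + 4*u (c(u) = 4*u - 3 = -3 + 4*u)
y = -10
(333 - 1*791)*y + c(-27) = (333 - 1*791)*(-10) + (-3 + 4*(-27)) = (333 - 791)*(-10) + (-3 - 108) = -458*(-10) - 111 = 4580 - 111 = 4469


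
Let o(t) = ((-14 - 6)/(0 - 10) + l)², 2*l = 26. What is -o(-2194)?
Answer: -225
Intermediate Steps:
l = 13 (l = (½)*26 = 13)
o(t) = 225 (o(t) = ((-14 - 6)/(0 - 10) + 13)² = (-20/(-10) + 13)² = (-20*(-⅒) + 13)² = (2 + 13)² = 15² = 225)
-o(-2194) = -1*225 = -225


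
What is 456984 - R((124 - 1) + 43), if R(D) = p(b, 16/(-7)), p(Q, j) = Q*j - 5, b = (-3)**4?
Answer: 3200219/7 ≈ 4.5717e+5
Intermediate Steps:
b = 81
p(Q, j) = -5 + Q*j
R(D) = -1331/7 (R(D) = -5 + 81*(16/(-7)) = -5 + 81*(16*(-1/7)) = -5 + 81*(-16/7) = -5 - 1296/7 = -1331/7)
456984 - R((124 - 1) + 43) = 456984 - 1*(-1331/7) = 456984 + 1331/7 = 3200219/7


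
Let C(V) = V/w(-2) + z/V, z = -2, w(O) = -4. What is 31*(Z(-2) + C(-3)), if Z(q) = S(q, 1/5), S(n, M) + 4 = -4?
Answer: -2449/12 ≈ -204.08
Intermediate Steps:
S(n, M) = -8 (S(n, M) = -4 - 4 = -8)
Z(q) = -8
C(V) = -2/V - V/4 (C(V) = V/(-4) - 2/V = V*(-¼) - 2/V = -V/4 - 2/V = -2/V - V/4)
31*(Z(-2) + C(-3)) = 31*(-8 + (-2/(-3) - ¼*(-3))) = 31*(-8 + (-2*(-⅓) + ¾)) = 31*(-8 + (⅔ + ¾)) = 31*(-8 + 17/12) = 31*(-79/12) = -2449/12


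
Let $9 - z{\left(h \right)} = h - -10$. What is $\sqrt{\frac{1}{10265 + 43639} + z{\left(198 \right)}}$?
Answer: $\frac{i \sqrt{36138909255}}{13476} \approx 14.107 i$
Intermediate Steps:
$z{\left(h \right)} = -1 - h$ ($z{\left(h \right)} = 9 - \left(h - -10\right) = 9 - \left(h + 10\right) = 9 - \left(10 + h\right) = -1 - h$)
$\sqrt{\frac{1}{10265 + 43639} + z{\left(198 \right)}} = \sqrt{\frac{1}{10265 + 43639} - 199} = \sqrt{\frac{1}{53904} - 199} = \sqrt{- \frac{10726895}{53904}} = \frac{i \sqrt{36138909255}}{13476}$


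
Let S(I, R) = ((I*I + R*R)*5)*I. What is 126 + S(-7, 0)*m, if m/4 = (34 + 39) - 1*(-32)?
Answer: -720174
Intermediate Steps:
m = 420 (m = 4*((34 + 39) - 1*(-32)) = 4*(73 + 32) = 4*105 = 420)
S(I, R) = I*(5*I² + 5*R²) (S(I, R) = ((I² + R²)*5)*I = (5*I² + 5*R²)*I = I*(5*I² + 5*R²))
126 + S(-7, 0)*m = 126 + (5*(-7)*((-7)² + 0²))*420 = 126 + (5*(-7)*(49 + 0))*420 = 126 + (5*(-7)*49)*420 = 126 - 1715*420 = 126 - 720300 = -720174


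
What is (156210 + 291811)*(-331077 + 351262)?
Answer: 9043303885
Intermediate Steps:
(156210 + 291811)*(-331077 + 351262) = 448021*20185 = 9043303885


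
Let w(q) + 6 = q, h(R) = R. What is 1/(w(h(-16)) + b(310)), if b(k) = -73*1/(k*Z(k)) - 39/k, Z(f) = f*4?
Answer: -384400/8505233 ≈ -0.045196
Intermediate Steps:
Z(f) = 4*f
w(q) = -6 + q
b(k) = -39/k - 73/(4*k²) (b(k) = -73*1/(4*k²) - 39/k = -73/(4*k²) - 39/k = -39/k - 73/(4*k²))
1/(w(h(-16)) + b(310)) = 1/((-6 - 16) + (¼)*(-73 - 156*310)/310²) = 1/(-22 + (¼)*(1/96100)*(-73 - 48360)) = 1/(-22 + (¼)*(1/96100)*(-48433)) = 1/(-22 - 48433/384400) = 1/(-8505233/384400) = -384400/8505233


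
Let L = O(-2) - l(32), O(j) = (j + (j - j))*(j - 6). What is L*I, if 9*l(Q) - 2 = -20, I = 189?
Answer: 3402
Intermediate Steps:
O(j) = j*(-6 + j) (O(j) = (j + 0)*(-6 + j) = j*(-6 + j))
l(Q) = -2 (l(Q) = 2/9 + (⅑)*(-20) = 2/9 - 20/9 = -2)
L = 18 (L = -2*(-6 - 2) - 1*(-2) = -2*(-8) + 2 = 16 + 2 = 18)
L*I = 18*189 = 3402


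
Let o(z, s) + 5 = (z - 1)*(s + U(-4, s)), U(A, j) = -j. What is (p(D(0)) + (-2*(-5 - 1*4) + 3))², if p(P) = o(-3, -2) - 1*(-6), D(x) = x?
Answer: 484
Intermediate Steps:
o(z, s) = -5 (o(z, s) = -5 + (z - 1)*(s - s) = -5 + (-1 + z)*0 = -5 + 0 = -5)
p(P) = 1 (p(P) = -5 - 1*(-6) = -5 + 6 = 1)
(p(D(0)) + (-2*(-5 - 1*4) + 3))² = (1 + (-2*(-5 - 1*4) + 3))² = (1 + (-2*(-5 - 4) + 3))² = (1 + (-2*(-9) + 3))² = (1 + (18 + 3))² = (1 + 21)² = 22² = 484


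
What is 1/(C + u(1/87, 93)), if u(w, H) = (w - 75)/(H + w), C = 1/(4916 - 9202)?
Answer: -1238654/998927 ≈ -1.2400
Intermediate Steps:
C = -1/4286 (C = 1/(-4286) = -1/4286 ≈ -0.00023332)
u(w, H) = (-75 + w)/(H + w)
1/(C + u(1/87, 93)) = 1/(-1/4286 + (-75 + 1/87)/(93 + 1/87)) = 1/(-1/4286 - 6524/87/(8092/87)) = 1/(-1/4286 + (87/8092)*(-6524/87)) = 1/(-1/4286 - 233/289) = 1/(-998927/1238654) = -1238654/998927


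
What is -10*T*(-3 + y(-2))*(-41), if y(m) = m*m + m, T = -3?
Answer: 1230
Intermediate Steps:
y(m) = m + m² (y(m) = m² + m = m + m²)
-10*T*(-3 + y(-2))*(-41) = -(-30)*(-3 - 2*(1 - 2))*(-41) = -(-30)*(-3 - 2*(-1))*(-41) = -(-30)*(-3 + 2)*(-41) = -(-30)*(-1)*(-41) = -10*3*(-41) = -30*(-41) = 1230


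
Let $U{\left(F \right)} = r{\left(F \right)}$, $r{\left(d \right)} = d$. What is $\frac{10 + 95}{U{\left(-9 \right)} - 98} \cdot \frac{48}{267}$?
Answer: $- \frac{1680}{9523} \approx -0.17641$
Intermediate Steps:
$U{\left(F \right)} = F$
$\frac{10 + 95}{U{\left(-9 \right)} - 98} \cdot \frac{48}{267} = \frac{10 + 95}{-9 - 98} \cdot \frac{48}{267} = \frac{105}{-107} \cdot 48 \cdot \frac{1}{267} = 105 \left(- \frac{1}{107}\right) \frac{16}{89} = \left(- \frac{105}{107}\right) \frac{16}{89} = - \frac{1680}{9523}$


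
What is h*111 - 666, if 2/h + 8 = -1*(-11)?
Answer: -592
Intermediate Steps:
h = 2/3 (h = 2/(-8 - 1*(-11)) = 2/(-8 + 11) = 2/3 ≈ 0.66667)
h*111 - 666 = (2/3)*111 - 666 = 74 - 666 = -592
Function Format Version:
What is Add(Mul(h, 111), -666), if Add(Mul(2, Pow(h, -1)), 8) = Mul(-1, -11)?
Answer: -592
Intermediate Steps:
h = Rational(2, 3) (h = Mul(2, Pow(Add(-8, Mul(-1, -11)), -1)) = Mul(2, Pow(Add(-8, 11), -1)) = Mul(2, Pow(3, -1)) = Mul(2, Rational(1, 3)) = Rational(2, 3) ≈ 0.66667)
Add(Mul(h, 111), -666) = Add(Mul(Rational(2, 3), 111), -666) = Add(74, -666) = -592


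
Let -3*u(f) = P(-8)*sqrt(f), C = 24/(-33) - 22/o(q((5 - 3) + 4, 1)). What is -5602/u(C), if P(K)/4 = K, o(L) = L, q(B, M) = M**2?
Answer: 8403*I*sqrt(110)/800 ≈ 110.16*I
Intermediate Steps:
P(K) = 4*K
C = -250/11 (C = 24/(-33) - 22/(1**2) = 24*(-1/33) - 22/1 = -8/11 - 22*1 = -8/11 - 22 = -250/11 ≈ -22.727)
u(f) = 32*sqrt(f)/3 (u(f) = -4*(-8)*sqrt(f)/3 = -(-32)*sqrt(f)/3 = 32*sqrt(f)/3)
-5602/u(C) = -5602*(-3*I*sqrt(110)/1600) = -(-8403)*I*sqrt(110)/800 = 8403*I*sqrt(110)/800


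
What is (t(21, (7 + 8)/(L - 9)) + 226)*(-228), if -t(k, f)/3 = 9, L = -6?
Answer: -45372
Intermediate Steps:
t(k, f) = -27 (t(k, f) = -3*9 = -27)
(t(21, (7 + 8)/(L - 9)) + 226)*(-228) = (-27 + 226)*(-228) = 199*(-228) = -45372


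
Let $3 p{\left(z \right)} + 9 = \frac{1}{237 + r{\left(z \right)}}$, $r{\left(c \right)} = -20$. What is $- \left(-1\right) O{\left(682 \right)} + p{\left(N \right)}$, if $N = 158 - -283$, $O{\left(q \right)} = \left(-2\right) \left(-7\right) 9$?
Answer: $\frac{80074}{651} \approx 123.0$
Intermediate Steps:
$O{\left(q \right)} = 126$ ($O{\left(q \right)} = 14 \cdot 9 = 126$)
$N = 441$ ($N = 158 + 283 = 441$)
$p{\left(z \right)} = - \frac{1952}{651}$ ($p{\left(z \right)} = -3 + \frac{1}{3 \left(237 - 20\right)} = -3 + \frac{1}{3 \cdot 217} = -3 + \frac{1}{3} \cdot \frac{1}{217} = -3 + \frac{1}{651} = - \frac{1952}{651}$)
$- \left(-1\right) O{\left(682 \right)} + p{\left(N \right)} = - \left(-1\right) 126 - \frac{1952}{651} = \left(-1\right) \left(-126\right) - \frac{1952}{651} = 126 - \frac{1952}{651} = \frac{80074}{651}$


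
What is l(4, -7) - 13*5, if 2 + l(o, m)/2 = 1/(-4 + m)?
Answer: -761/11 ≈ -69.182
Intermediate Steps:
l(o, m) = -4 + 2/(-4 + m)
l(4, -7) - 13*5 = 2*(9 - 2*(-7))/(-4 - 7) - 13*5 = 2*(9 + 14)/(-11) - 65 = 2*(-1/11)*23 - 65 = -46/11 - 65 = -761/11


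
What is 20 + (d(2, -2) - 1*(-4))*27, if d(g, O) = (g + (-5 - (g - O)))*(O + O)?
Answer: 884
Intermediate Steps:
d(g, O) = 2*O*(-5 + O) (d(g, O) = (g + (-5 + (O - g)))*(2*O) = (g + (-5 + O - g))*(2*O) = (-5 + O)*(2*O) = 2*O*(-5 + O))
20 + (d(2, -2) - 1*(-4))*27 = 20 + (2*(-2)*(-5 - 2) - 1*(-4))*27 = 20 + (2*(-2)*(-7) + 4)*27 = 20 + (28 + 4)*27 = 20 + 32*27 = 20 + 864 = 884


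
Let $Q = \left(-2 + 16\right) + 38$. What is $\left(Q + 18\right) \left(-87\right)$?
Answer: $-6090$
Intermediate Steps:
$Q = 52$ ($Q = 14 + 38 = 52$)
$\left(Q + 18\right) \left(-87\right) = \left(52 + 18\right) \left(-87\right) = 70 \left(-87\right) = -6090$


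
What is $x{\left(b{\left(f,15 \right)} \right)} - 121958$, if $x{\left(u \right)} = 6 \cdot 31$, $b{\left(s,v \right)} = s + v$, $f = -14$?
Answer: $-121772$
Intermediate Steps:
$x{\left(u \right)} = 186$
$x{\left(b{\left(f,15 \right)} \right)} - 121958 = 186 - 121958 = -121772$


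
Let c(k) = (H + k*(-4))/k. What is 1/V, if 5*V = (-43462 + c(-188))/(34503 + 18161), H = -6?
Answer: -24752080/4085801 ≈ -6.0581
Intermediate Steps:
c(k) = (-6 - 4*k)/k (c(k) = (-6 + k*(-4))/k = (-6 - 4*k)/k)
V = -4085801/24752080 (V = ((-43462 + (-4 - 6/(-188)))/(34503 + 18161))/5 = ((-43462 + (-4 - 6*(-1/188)))/52664)/5 = ((-43462 + (-4 + 3/94))*(1/52664))/5 = ((-43462 - 373/94)*(1/52664))/5 = (-4085801/94*1/52664)/5 = (⅕)*(-4085801/4950416) = -4085801/24752080 ≈ -0.16507)
1/V = 1/(-4085801/24752080) = -24752080/4085801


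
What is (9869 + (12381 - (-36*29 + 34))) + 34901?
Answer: 58161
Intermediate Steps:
(9869 + (12381 - (-36*29 + 34))) + 34901 = (9869 + (12381 - (-1044 + 34))) + 34901 = (9869 + (12381 - 1*(-1010))) + 34901 = (9869 + (12381 + 1010)) + 34901 = (9869 + 13391) + 34901 = 23260 + 34901 = 58161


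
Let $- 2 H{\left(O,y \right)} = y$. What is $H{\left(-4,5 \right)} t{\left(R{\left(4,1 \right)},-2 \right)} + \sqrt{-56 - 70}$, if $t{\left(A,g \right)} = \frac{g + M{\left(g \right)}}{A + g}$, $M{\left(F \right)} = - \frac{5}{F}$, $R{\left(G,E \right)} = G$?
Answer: $- \frac{5}{8} + 3 i \sqrt{14} \approx -0.625 + 11.225 i$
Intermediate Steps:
$t{\left(A,g \right)} = \frac{g - \frac{5}{g}}{A + g}$
$H{\left(O,y \right)} = - \frac{y}{2}$
$H{\left(-4,5 \right)} t{\left(R{\left(4,1 \right)},-2 \right)} + \sqrt{-56 - 70} = \left(- \frac{1}{2}\right) 5 \frac{-5 + \left(-2\right)^{2}}{\left(-2\right) \left(4 - 2\right)} + \sqrt{-56 - 70} = - \frac{5 \left(- \frac{-5 + 4}{2 \cdot 2}\right)}{2} + \sqrt{-126} = - \frac{5 \left(\left(- \frac{1}{2}\right) \frac{1}{2} \left(-1\right)\right)}{2} + 3 i \sqrt{14} = \left(- \frac{5}{2}\right) \frac{1}{4} + 3 i \sqrt{14} = - \frac{5}{8} + 3 i \sqrt{14}$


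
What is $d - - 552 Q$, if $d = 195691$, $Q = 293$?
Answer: $357427$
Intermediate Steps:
$d - - 552 Q = 195691 - \left(-552\right) 293 = 195691 - -161736 = 195691 + 161736 = 357427$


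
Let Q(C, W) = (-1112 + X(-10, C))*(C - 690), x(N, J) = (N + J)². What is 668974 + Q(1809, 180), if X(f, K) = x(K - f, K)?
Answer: 14728132342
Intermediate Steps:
x(N, J) = (J + N)²
X(f, K) = (-f + 2*K)² (X(f, K) = (K + (K - f))² = (-f + 2*K)²)
Q(C, W) = (-1112 + (10 + 2*C)²)*(-690 + C) (Q(C, W) = (-1112 + (-1*(-10) + 2*C)²)*(C - 690) = (-1112 + (10 + 2*C)²)*(-690 + C))
668974 + Q(1809, 180) = 668974 + (698280 - 28612*1809 - 2720*1809² + 4*1809³) = 668974 + (698280 - 51759108 - 2720*3272481 + 4*5919918129) = 668974 + (698280 - 51759108 - 8901148320 + 23679672516) = 668974 + 14727463368 = 14728132342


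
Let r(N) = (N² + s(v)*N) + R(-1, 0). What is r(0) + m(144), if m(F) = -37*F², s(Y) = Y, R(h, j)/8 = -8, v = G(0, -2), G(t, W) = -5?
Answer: -767296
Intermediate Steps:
v = -5
R(h, j) = -64 (R(h, j) = 8*(-8) = -64)
r(N) = -64 + N² - 5*N (r(N) = (N² - 5*N) - 64 = -64 + N² - 5*N)
r(0) + m(144) = (-64 + 0² - 5*0) - 37*144² = (-64 + 0 + 0) - 37*20736 = -64 - 767232 = -767296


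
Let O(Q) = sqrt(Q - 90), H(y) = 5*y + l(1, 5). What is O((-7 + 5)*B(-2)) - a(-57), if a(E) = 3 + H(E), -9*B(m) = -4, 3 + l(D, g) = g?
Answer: 280 + I*sqrt(818)/3 ≈ 280.0 + 9.5336*I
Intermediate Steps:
l(D, g) = -3 + g
H(y) = 2 + 5*y (H(y) = 5*y + (-3 + 5) = 5*y + 2 = 2 + 5*y)
B(m) = 4/9 (B(m) = -1/9*(-4) = 4/9)
O(Q) = sqrt(-90 + Q)
a(E) = 5 + 5*E (a(E) = 3 + (2 + 5*E) = 5 + 5*E)
O((-7 + 5)*B(-2)) - a(-57) = sqrt(-90 + (-7 + 5)*(4/9)) - (5 + 5*(-57)) = sqrt(-90 - 2*4/9) - (5 - 285) = sqrt(-90 - 8/9) - 1*(-280) = sqrt(-818/9) + 280 = I*sqrt(818)/3 + 280 = 280 + I*sqrt(818)/3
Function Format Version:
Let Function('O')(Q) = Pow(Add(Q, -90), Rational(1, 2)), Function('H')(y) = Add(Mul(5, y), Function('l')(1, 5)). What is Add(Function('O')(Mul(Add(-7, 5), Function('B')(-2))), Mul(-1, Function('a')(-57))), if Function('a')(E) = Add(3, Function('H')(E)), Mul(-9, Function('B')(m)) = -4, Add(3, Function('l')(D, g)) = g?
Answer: Add(280, Mul(Rational(1, 3), I, Pow(818, Rational(1, 2)))) ≈ Add(280.00, Mul(9.5336, I))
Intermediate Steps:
Function('l')(D, g) = Add(-3, g)
Function('H')(y) = Add(2, Mul(5, y)) (Function('H')(y) = Add(Mul(5, y), Add(-3, 5)) = Add(Mul(5, y), 2) = Add(2, Mul(5, y)))
Function('B')(m) = Rational(4, 9) (Function('B')(m) = Mul(Rational(-1, 9), -4) = Rational(4, 9))
Function('O')(Q) = Pow(Add(-90, Q), Rational(1, 2))
Function('a')(E) = Add(5, Mul(5, E)) (Function('a')(E) = Add(3, Add(2, Mul(5, E))) = Add(5, Mul(5, E)))
Add(Function('O')(Mul(Add(-7, 5), Function('B')(-2))), Mul(-1, Function('a')(-57))) = Add(Pow(Add(-90, Mul(Add(-7, 5), Rational(4, 9))), Rational(1, 2)), Mul(-1, Add(5, Mul(5, -57)))) = Add(Pow(Add(-90, Mul(-2, Rational(4, 9))), Rational(1, 2)), Mul(-1, Add(5, -285))) = Add(Pow(Add(-90, Rational(-8, 9)), Rational(1, 2)), Mul(-1, -280)) = Add(Pow(Rational(-818, 9), Rational(1, 2)), 280) = Add(Mul(Rational(1, 3), I, Pow(818, Rational(1, 2))), 280) = Add(280, Mul(Rational(1, 3), I, Pow(818, Rational(1, 2))))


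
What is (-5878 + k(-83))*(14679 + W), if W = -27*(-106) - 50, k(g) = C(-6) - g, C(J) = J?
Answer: -101465291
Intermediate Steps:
k(g) = -6 - g
W = 2812 (W = 2862 - 50 = 2812)
(-5878 + k(-83))*(14679 + W) = (-5878 + (-6 - 1*(-83)))*(14679 + 2812) = (-5878 + (-6 + 83))*17491 = (-5878 + 77)*17491 = -5801*17491 = -101465291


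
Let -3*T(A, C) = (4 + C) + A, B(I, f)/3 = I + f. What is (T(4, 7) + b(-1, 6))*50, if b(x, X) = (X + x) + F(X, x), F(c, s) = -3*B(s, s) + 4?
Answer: 1100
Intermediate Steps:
B(I, f) = 3*I + 3*f (B(I, f) = 3*(I + f) = 3*I + 3*f)
T(A, C) = -4/3 - A/3 - C/3 (T(A, C) = -((4 + C) + A)/3 = -(4 + A + C)/3 = -4/3 - A/3 - C/3)
F(c, s) = 4 - 18*s (F(c, s) = -3*(3*s + 3*s) + 4 = -18*s + 4 = 4 - 18*s)
b(x, X) = 4 + X - 17*x (b(x, X) = (X + x) + (4 - 18*x) = 4 + X - 17*x)
(T(4, 7) + b(-1, 6))*50 = ((-4/3 - ⅓*4 - ⅓*7) + (4 + 6 - 17*(-1)))*50 = ((-4/3 - 4/3 - 7/3) + (4 + 6 + 17))*50 = (-5 + 27)*50 = 22*50 = 1100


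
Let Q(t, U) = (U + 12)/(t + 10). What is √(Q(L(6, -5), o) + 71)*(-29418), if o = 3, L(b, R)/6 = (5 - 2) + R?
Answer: -14709*√254 ≈ -2.3442e+5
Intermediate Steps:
L(b, R) = 18 + 6*R (L(b, R) = 6*((5 - 2) + R) = 6*(3 + R) = 18 + 6*R)
Q(t, U) = (12 + U)/(10 + t)
√(Q(L(6, -5), o) + 71)*(-29418) = √((12 + 3)/(10 + (18 + 6*(-5))) + 71)*(-29418) = √(15/(10 + (18 - 30)) + 71)*(-29418) = √(15/(10 - 12) + 71)*(-29418) = √(15/(-2) + 71)*(-29418) = √(-½*15 + 71)*(-29418) = √(-15/2 + 71)*(-29418) = √(127/2)*(-29418) = (√254/2)*(-29418) = -14709*√254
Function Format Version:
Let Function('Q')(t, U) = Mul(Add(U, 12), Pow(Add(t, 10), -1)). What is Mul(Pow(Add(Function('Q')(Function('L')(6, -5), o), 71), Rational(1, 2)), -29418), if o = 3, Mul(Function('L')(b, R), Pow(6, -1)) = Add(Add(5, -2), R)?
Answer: Mul(-14709, Pow(254, Rational(1, 2))) ≈ -2.3442e+5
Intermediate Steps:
Function('L')(b, R) = Add(18, Mul(6, R)) (Function('L')(b, R) = Mul(6, Add(Add(5, -2), R)) = Mul(6, Add(3, R)) = Add(18, Mul(6, R)))
Function('Q')(t, U) = Mul(Pow(Add(10, t), -1), Add(12, U)) (Function('Q')(t, U) = Mul(Add(12, U), Pow(Add(10, t), -1)) = Mul(Pow(Add(10, t), -1), Add(12, U)))
Mul(Pow(Add(Function('Q')(Function('L')(6, -5), o), 71), Rational(1, 2)), -29418) = Mul(Pow(Add(Mul(Pow(Add(10, Add(18, Mul(6, -5))), -1), Add(12, 3)), 71), Rational(1, 2)), -29418) = Mul(Pow(Add(Mul(Pow(Add(10, Add(18, -30)), -1), 15), 71), Rational(1, 2)), -29418) = Mul(Pow(Add(Mul(Pow(Add(10, -12), -1), 15), 71), Rational(1, 2)), -29418) = Mul(Pow(Add(Mul(Pow(-2, -1), 15), 71), Rational(1, 2)), -29418) = Mul(Pow(Add(Mul(Rational(-1, 2), 15), 71), Rational(1, 2)), -29418) = Mul(Pow(Add(Rational(-15, 2), 71), Rational(1, 2)), -29418) = Mul(Pow(Rational(127, 2), Rational(1, 2)), -29418) = Mul(Mul(Rational(1, 2), Pow(254, Rational(1, 2))), -29418) = Mul(-14709, Pow(254, Rational(1, 2)))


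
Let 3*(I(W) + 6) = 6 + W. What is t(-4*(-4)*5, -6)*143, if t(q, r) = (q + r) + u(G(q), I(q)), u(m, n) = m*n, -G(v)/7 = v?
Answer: -5413694/3 ≈ -1.8046e+6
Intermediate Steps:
G(v) = -7*v
I(W) = -4 + W/3 (I(W) = -6 + (6 + W)/3 = -6 + (2 + W/3) = -4 + W/3)
t(q, r) = q + r - 7*q*(-4 + q/3) (t(q, r) = (q + r) + (-7*q)*(-4 + q/3) = (q + r) - 7*q*(-4 + q/3) = q + r - 7*q*(-4 + q/3))
t(-4*(-4)*5, -6)*143 = (-6 + 29*(-4*(-4)*5) - 7*(-4*(-4)*5)**2/3)*143 = (-6 + 29*(16*5) - 7*(16*5)**2/3)*143 = (-6 + 29*80 - 7/3*80**2)*143 = (-6 + 2320 - 7/3*6400)*143 = (-6 + 2320 - 44800/3)*143 = -37858/3*143 = -5413694/3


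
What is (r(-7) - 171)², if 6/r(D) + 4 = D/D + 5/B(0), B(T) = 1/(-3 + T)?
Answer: 264196/9 ≈ 29355.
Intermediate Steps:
r(D) = -⅓ (r(D) = 6/(-4 + (D/D + 5/(1/(-3 + 0)))) = 6/(-4 + (1 + 5/(1/(-3)))) = 6/(-4 + (1 + 5/(-⅓))) = 6/(-4 + (1 + 5*(-3))) = 6/(-4 + (1 - 15)) = 6/(-4 - 14) = 6/(-18) = 6*(-1/18) = -⅓)
(r(-7) - 171)² = (-⅓ - 171)² = (-514/3)² = 264196/9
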